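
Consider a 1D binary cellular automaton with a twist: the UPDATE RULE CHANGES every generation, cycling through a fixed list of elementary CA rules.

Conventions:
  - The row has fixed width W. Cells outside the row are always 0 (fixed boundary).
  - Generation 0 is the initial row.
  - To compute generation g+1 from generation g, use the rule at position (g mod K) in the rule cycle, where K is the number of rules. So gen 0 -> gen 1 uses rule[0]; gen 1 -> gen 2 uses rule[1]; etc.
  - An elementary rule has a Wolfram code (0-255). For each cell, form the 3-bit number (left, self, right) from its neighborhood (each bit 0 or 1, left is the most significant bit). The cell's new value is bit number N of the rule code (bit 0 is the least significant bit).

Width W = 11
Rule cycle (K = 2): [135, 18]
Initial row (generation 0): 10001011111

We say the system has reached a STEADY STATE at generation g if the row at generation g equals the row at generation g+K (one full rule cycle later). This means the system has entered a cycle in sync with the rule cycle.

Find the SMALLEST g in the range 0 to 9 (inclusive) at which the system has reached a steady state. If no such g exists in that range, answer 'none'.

Answer: 6

Derivation:
Gen 0: 10001011111
Gen 1 (rule 135): 10111001110
Gen 2 (rule 18): 00000110001
Gen 3 (rule 135): 11111000111
Gen 4 (rule 18): 00000101000
Gen 5 (rule 135): 11111101011
Gen 6 (rule 18): 00000000000
Gen 7 (rule 135): 11111111111
Gen 8 (rule 18): 00000000000
Gen 9 (rule 135): 11111111111
Gen 10 (rule 18): 00000000000
Gen 11 (rule 135): 11111111111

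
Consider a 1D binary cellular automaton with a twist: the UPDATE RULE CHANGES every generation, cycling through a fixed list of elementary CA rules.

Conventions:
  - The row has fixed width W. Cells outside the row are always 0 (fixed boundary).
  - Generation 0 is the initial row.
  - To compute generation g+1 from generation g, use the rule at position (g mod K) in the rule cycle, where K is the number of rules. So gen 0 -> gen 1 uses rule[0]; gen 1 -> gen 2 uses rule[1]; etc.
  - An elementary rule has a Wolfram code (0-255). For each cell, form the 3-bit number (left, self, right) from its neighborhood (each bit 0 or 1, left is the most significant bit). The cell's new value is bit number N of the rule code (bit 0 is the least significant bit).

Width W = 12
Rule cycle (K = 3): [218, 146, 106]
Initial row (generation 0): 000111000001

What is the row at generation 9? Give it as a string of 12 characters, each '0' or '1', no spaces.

Gen 0: 000111000001
Gen 1 (rule 218): 001111100010
Gen 2 (rule 146): 010111010101
Gen 3 (rule 106): 101101101010
Gen 4 (rule 218): 001101100001
Gen 5 (rule 146): 010000010010
Gen 6 (rule 106): 100000100100
Gen 7 (rule 218): 010001011010
Gen 8 (rule 146): 101010000001
Gen 9 (rule 106): 010100000010

Answer: 010100000010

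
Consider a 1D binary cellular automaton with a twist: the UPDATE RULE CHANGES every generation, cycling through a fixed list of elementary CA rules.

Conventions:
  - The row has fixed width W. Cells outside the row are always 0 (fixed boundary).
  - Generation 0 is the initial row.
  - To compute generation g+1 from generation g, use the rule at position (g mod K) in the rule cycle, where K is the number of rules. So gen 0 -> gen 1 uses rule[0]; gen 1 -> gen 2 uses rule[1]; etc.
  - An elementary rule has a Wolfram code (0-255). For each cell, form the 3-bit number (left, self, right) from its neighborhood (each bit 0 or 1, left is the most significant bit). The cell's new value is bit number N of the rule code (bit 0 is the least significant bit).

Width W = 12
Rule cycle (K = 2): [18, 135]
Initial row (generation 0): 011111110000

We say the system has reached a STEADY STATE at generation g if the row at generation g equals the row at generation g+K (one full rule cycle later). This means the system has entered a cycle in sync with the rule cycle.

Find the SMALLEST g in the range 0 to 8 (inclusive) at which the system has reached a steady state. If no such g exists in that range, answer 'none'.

Answer: 3

Derivation:
Gen 0: 011111110000
Gen 1 (rule 18): 100000001000
Gen 2 (rule 135): 101111111011
Gen 3 (rule 18): 000000000000
Gen 4 (rule 135): 111111111111
Gen 5 (rule 18): 000000000000
Gen 6 (rule 135): 111111111111
Gen 7 (rule 18): 000000000000
Gen 8 (rule 135): 111111111111
Gen 9 (rule 18): 000000000000
Gen 10 (rule 135): 111111111111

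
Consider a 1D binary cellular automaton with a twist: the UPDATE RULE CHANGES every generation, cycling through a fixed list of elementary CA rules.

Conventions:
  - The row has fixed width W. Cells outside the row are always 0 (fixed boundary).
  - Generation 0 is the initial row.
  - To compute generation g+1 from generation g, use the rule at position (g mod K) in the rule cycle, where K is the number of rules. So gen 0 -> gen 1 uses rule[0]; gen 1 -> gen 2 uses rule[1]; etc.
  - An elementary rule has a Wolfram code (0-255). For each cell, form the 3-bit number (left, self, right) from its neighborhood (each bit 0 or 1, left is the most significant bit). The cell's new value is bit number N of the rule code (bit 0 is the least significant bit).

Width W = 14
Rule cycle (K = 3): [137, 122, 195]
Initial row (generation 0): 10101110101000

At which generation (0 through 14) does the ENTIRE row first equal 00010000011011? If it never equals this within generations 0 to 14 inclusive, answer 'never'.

Gen 0: 10101110101000
Gen 1 (rule 137): 00001100000011
Gen 2 (rule 122): 00011110000111
Gen 3 (rule 195): 11101110111011
Gen 4 (rule 137): 11001100110010
Gen 5 (rule 122): 11111111111101
Gen 6 (rule 195): 01111111111100
Gen 7 (rule 137): 01111111111001
Gen 8 (rule 122): 11000000001110
Gen 9 (rule 195): 01011111110110
Gen 10 (rule 137): 00011111100100
Gen 11 (rule 122): 00110000111010
Gen 12 (rule 195): 11010111011000
Gen 13 (rule 137): 10000110010011
Gen 14 (rule 122): 01001111101111

Answer: never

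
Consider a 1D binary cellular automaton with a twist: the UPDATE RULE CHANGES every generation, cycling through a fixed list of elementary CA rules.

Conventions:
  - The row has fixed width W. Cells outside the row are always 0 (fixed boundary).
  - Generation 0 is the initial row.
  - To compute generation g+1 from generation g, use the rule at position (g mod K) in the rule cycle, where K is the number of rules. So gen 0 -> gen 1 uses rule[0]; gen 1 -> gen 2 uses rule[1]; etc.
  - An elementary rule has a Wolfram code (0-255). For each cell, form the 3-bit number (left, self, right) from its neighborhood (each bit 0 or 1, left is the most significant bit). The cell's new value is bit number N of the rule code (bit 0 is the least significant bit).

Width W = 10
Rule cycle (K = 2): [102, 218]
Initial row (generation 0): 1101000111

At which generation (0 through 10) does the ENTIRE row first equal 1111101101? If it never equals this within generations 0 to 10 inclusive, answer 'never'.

Gen 0: 1101000111
Gen 1 (rule 102): 0111001001
Gen 2 (rule 218): 1111110110
Gen 3 (rule 102): 0000011010
Gen 4 (rule 218): 0000111001
Gen 5 (rule 102): 0001001011
Gen 6 (rule 218): 0010110011
Gen 7 (rule 102): 0111010101
Gen 8 (rule 218): 1111000000
Gen 9 (rule 102): 0001000000
Gen 10 (rule 218): 0010100000

Answer: never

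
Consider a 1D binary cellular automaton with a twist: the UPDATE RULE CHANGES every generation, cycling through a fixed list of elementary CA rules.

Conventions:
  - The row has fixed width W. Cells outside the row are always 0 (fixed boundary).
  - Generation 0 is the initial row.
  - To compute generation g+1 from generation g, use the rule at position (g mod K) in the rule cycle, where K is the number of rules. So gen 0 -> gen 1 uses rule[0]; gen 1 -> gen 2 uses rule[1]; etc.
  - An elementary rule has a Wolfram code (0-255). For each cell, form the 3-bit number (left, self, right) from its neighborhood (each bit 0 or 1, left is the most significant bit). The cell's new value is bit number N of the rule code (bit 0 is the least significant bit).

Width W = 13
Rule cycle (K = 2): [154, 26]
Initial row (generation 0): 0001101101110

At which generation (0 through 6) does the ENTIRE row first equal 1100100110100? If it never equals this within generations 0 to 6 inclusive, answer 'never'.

Gen 0: 0001101101110
Gen 1 (rule 154): 0011001001101
Gen 2 (rule 26): 0110110111000
Gen 3 (rule 154): 1100100110100
Gen 4 (rule 26): 1011011100010
Gen 5 (rule 154): 0010011010101
Gen 6 (rule 26): 0101110000000

Answer: 3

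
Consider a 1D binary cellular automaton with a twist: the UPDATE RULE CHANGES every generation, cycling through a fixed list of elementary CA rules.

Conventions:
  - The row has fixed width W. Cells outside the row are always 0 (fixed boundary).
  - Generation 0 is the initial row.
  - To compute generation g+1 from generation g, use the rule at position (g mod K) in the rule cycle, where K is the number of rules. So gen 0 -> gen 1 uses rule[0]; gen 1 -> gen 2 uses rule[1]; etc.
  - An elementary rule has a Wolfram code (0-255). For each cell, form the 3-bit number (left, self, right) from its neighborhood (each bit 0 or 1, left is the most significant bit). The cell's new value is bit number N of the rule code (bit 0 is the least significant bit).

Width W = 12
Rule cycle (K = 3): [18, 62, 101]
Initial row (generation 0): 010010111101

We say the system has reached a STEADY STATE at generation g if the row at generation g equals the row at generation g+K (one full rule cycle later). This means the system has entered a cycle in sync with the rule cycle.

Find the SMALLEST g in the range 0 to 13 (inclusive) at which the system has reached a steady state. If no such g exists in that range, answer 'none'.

Answer: 4

Derivation:
Gen 0: 010010111101
Gen 1 (rule 18): 101100000000
Gen 2 (rule 62): 111010000000
Gen 3 (rule 101): 001110111111
Gen 4 (rule 18): 010000000000
Gen 5 (rule 62): 111000000000
Gen 6 (rule 101): 001011111111
Gen 7 (rule 18): 010000000000
Gen 8 (rule 62): 111000000000
Gen 9 (rule 101): 001011111111
Gen 10 (rule 18): 010000000000
Gen 11 (rule 62): 111000000000
Gen 12 (rule 101): 001011111111
Gen 13 (rule 18): 010000000000
Gen 14 (rule 62): 111000000000
Gen 15 (rule 101): 001011111111
Gen 16 (rule 18): 010000000000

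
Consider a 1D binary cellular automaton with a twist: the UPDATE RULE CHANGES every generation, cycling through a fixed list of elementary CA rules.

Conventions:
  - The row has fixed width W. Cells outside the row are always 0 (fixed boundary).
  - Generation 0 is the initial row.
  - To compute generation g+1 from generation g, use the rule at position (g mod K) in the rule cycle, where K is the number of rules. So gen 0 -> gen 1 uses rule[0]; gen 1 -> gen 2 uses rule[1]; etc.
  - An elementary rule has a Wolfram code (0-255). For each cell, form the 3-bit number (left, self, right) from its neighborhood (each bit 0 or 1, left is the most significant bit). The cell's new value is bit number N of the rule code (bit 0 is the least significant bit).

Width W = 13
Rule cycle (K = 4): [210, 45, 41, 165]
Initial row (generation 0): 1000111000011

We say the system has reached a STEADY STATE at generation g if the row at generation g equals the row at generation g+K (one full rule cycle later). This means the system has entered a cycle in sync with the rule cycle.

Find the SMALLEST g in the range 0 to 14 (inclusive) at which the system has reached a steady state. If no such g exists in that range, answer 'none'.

Gen 0: 1000111000011
Gen 1 (rule 210): 0101011100101
Gen 2 (rule 45): 0111110000111
Gen 3 (rule 41): 0100000110100
Gen 4 (rule 165): 0101110001101
Gen 5 (rule 210): 1000111010100
Gen 6 (rule 45): 1010100111101
Gen 7 (rule 41): 0101000100010
Gen 8 (rule 165): 0111010101010
Gen 9 (rule 210): 1011000000001
Gen 10 (rule 45): 1110011111101
Gen 11 (rule 41): 1000010000010
Gen 12 (rule 165): 1011010111010
Gen 13 (rule 210): 0001000011001
Gen 14 (rule 45): 1101011010001
Gen 15 (rule 41): 1010110100100
Gen 16 (rule 165): 1111001100101
Gen 17 (rule 210): 0111110111000
Gen 18 (rule 45): 0100001100011

Answer: none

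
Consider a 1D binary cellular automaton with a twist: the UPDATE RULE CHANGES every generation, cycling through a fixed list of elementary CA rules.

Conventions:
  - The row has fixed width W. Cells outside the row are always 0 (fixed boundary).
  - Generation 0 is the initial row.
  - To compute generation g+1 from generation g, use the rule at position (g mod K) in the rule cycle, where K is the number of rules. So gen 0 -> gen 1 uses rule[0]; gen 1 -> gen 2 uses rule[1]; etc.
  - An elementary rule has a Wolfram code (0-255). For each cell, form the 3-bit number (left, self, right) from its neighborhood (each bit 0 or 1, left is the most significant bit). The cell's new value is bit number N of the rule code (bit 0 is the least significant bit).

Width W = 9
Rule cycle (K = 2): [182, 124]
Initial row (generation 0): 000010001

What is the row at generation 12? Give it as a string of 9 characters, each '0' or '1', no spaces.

Answer: 011111111

Derivation:
Gen 0: 000010001
Gen 1 (rule 182): 000111011
Gen 2 (rule 124): 000101111
Gen 3 (rule 182): 001110110
Gen 4 (rule 124): 001011111
Gen 5 (rule 182): 011101110
Gen 6 (rule 124): 010111011
Gen 7 (rule 182): 111010100
Gen 8 (rule 124): 101111110
Gen 9 (rule 182): 110111101
Gen 10 (rule 124): 111100111
Gen 11 (rule 182): 011011010
Gen 12 (rule 124): 011111111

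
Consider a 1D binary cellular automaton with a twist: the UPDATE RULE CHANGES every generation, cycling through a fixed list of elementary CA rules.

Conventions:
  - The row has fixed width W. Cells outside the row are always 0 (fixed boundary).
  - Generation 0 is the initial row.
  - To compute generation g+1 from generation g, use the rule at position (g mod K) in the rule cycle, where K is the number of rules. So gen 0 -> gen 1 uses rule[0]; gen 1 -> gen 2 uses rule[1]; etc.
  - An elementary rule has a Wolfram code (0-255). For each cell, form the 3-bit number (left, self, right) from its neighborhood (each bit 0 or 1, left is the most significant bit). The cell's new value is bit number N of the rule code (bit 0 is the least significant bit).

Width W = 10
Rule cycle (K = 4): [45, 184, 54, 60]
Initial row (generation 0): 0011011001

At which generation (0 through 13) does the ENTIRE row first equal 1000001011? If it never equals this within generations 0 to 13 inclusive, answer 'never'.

Answer: never

Derivation:
Gen 0: 0011011001
Gen 1 (rule 45): 1010110001
Gen 2 (rule 184): 0101101000
Gen 3 (rule 54): 1110011100
Gen 4 (rule 60): 1001010010
Gen 5 (rule 45): 1001110010
Gen 6 (rule 184): 0101101001
Gen 7 (rule 54): 1110011111
Gen 8 (rule 60): 1001010000
Gen 9 (rule 45): 1001110111
Gen 10 (rule 184): 0101101110
Gen 11 (rule 54): 1110010001
Gen 12 (rule 60): 1001011001
Gen 13 (rule 45): 1001110001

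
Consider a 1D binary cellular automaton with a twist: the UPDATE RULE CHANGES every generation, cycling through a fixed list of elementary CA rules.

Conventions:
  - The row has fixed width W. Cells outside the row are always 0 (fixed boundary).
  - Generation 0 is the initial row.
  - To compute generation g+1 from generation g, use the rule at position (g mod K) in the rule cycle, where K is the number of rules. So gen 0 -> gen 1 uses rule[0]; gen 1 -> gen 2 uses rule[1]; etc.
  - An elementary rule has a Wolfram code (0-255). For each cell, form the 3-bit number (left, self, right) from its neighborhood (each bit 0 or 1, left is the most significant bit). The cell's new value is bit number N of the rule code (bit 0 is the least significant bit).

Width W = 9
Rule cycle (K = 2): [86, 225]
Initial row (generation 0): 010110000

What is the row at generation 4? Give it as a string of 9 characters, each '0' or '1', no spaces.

Answer: 011101000

Derivation:
Gen 0: 010110000
Gen 1 (rule 86): 110011000
Gen 2 (rule 225): 010001011
Gen 3 (rule 86): 111011001
Gen 4 (rule 225): 011101000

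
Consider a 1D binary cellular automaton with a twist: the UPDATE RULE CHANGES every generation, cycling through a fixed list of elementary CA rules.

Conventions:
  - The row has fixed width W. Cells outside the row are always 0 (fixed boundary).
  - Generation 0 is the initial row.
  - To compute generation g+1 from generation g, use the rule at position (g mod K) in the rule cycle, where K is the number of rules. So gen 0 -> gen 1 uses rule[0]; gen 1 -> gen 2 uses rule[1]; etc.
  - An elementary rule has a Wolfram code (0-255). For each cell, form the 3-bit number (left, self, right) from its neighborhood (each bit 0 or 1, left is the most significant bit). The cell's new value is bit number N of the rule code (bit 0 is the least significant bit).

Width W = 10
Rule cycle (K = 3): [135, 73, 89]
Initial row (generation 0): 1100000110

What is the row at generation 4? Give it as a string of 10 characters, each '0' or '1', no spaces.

Gen 0: 1100000110
Gen 1 (rule 135): 0001111000
Gen 2 (rule 73): 1101001011
Gen 3 (rule 89): 1100100011
Gen 4 (rule 135): 0001101100

Answer: 0001101100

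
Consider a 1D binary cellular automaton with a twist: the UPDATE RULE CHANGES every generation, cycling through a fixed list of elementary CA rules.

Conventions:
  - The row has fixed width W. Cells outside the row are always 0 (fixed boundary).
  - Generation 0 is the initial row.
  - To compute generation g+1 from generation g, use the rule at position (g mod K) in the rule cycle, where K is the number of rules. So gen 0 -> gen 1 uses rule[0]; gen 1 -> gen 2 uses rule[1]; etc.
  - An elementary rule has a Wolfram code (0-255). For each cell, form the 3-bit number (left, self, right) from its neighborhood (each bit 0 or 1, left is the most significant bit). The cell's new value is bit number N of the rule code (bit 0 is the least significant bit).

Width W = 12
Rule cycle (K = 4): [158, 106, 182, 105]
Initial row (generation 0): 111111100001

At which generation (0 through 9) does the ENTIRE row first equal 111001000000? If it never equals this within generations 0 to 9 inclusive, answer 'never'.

Gen 0: 111111100001
Gen 1 (rule 158): 111111010011
Gen 2 (rule 106): 100001100111
Gen 3 (rule 182): 110010011010
Gen 4 (rule 105): 110000011100
Gen 5 (rule 158): 101000111010
Gen 6 (rule 106): 010001101100
Gen 7 (rule 182): 111010010010
Gen 8 (rule 105): 101100000000
Gen 9 (rule 158): 101010000000

Answer: never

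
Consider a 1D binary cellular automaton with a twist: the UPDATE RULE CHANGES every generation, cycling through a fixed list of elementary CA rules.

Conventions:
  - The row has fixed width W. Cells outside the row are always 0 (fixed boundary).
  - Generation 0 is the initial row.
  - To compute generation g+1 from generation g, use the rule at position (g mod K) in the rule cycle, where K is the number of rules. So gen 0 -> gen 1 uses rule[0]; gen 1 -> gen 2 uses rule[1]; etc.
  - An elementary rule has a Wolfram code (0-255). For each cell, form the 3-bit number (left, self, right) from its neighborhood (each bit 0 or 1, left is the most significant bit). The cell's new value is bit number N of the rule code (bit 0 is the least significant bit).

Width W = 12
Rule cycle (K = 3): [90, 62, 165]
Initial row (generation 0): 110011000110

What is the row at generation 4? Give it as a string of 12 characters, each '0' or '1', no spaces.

Gen 0: 110011000110
Gen 1 (rule 90): 111111101111
Gen 2 (rule 62): 100000011000
Gen 3 (rule 165): 101111000011
Gen 4 (rule 90): 001001100111

Answer: 001001100111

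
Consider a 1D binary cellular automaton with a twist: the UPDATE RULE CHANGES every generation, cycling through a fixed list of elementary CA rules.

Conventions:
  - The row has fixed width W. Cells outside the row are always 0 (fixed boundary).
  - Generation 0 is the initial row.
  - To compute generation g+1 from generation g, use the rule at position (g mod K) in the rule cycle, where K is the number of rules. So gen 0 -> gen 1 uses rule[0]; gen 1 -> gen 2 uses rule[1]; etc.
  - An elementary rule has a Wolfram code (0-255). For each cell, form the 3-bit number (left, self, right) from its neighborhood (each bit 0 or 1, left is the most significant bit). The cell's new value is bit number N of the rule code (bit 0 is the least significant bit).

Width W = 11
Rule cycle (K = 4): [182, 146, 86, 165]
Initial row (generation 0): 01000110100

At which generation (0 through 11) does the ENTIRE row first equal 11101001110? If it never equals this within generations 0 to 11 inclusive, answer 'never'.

Answer: 1

Derivation:
Gen 0: 01000110100
Gen 1 (rule 182): 11101001110
Gen 2 (rule 146): 01000110101
Gen 3 (rule 86): 11101010101
Gen 4 (rule 165): 01011111111
Gen 5 (rule 182): 11101111110
Gen 6 (rule 146): 01000111101
Gen 7 (rule 86): 11101000101
Gen 8 (rule 165): 01011010111
Gen 9 (rule 182): 11100111010
Gen 10 (rule 146): 01011010001
Gen 11 (rule 86): 11001011011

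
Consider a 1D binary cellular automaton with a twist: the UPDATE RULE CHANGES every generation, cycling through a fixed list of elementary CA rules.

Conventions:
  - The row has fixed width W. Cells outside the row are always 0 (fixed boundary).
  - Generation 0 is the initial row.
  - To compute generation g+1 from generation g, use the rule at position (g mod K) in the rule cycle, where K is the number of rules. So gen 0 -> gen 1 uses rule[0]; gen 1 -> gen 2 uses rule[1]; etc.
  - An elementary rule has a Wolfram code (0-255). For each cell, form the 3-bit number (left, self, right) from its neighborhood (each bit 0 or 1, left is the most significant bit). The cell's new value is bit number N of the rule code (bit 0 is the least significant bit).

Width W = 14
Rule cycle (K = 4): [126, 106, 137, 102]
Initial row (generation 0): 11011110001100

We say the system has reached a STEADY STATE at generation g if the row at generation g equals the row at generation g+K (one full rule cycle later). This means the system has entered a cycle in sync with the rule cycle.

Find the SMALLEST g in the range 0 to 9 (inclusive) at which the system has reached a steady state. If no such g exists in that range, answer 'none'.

Gen 0: 11011110001100
Gen 1 (rule 126): 11110011011110
Gen 2 (rule 106): 10010111110010
Gen 3 (rule 137): 00000111100000
Gen 4 (rule 102): 00001000100000
Gen 5 (rule 126): 00011101110000
Gen 6 (rule 106): 00110111010000
Gen 7 (rule 137): 10100110000111
Gen 8 (rule 102): 11101010001001
Gen 9 (rule 126): 10111111011111
Gen 10 (rule 106): 01100001110001
Gen 11 (rule 137): 01001101100100
Gen 12 (rule 102): 11010110101100
Gen 13 (rule 126): 11111111111110

Answer: none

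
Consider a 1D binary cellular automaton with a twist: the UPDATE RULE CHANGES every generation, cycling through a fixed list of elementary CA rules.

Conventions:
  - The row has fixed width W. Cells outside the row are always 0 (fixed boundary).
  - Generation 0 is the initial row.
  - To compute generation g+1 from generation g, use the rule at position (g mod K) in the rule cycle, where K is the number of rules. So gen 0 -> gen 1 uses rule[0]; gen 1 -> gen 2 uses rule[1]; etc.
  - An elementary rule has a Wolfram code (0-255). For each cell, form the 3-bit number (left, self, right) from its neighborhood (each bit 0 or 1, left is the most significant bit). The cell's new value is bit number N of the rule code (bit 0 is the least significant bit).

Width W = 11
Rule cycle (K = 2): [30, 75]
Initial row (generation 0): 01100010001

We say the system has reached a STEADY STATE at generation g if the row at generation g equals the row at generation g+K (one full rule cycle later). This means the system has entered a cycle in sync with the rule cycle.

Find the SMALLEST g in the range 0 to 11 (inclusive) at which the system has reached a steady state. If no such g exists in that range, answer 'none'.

Gen 0: 01100010001
Gen 1 (rule 30): 11010111011
Gen 2 (rule 75): 11000101011
Gen 3 (rule 30): 10101101010
Gen 4 (rule 75): 00001100000
Gen 5 (rule 30): 00011010000
Gen 6 (rule 75): 11111000111
Gen 7 (rule 30): 10000101100
Gen 8 (rule 75): 00111001101
Gen 9 (rule 30): 01100111001
Gen 10 (rule 75): 11101101010
Gen 11 (rule 30): 10001001011
Gen 12 (rule 75): 00110010011
Gen 13 (rule 30): 01101111110

Answer: none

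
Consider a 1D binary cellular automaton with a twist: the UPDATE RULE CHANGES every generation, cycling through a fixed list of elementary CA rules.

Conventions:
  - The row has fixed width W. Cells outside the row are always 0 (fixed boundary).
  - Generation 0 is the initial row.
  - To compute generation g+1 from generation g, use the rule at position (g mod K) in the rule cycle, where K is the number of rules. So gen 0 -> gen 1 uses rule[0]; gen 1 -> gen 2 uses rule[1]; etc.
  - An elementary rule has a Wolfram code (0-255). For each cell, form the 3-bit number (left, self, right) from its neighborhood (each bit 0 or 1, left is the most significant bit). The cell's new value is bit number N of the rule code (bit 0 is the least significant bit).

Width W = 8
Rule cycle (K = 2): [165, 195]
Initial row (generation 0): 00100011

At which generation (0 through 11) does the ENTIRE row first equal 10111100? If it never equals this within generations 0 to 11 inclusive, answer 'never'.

Answer: never

Derivation:
Gen 0: 00100011
Gen 1 (rule 165): 10101000
Gen 2 (rule 195): 00000011
Gen 3 (rule 165): 11111000
Gen 4 (rule 195): 01111011
Gen 5 (rule 165): 00110100
Gen 6 (rule 195): 11010001
Gen 7 (rule 165): 00110101
Gen 8 (rule 195): 11010000
Gen 9 (rule 165): 00110111
Gen 10 (rule 195): 11010011
Gen 11 (rule 165): 00110000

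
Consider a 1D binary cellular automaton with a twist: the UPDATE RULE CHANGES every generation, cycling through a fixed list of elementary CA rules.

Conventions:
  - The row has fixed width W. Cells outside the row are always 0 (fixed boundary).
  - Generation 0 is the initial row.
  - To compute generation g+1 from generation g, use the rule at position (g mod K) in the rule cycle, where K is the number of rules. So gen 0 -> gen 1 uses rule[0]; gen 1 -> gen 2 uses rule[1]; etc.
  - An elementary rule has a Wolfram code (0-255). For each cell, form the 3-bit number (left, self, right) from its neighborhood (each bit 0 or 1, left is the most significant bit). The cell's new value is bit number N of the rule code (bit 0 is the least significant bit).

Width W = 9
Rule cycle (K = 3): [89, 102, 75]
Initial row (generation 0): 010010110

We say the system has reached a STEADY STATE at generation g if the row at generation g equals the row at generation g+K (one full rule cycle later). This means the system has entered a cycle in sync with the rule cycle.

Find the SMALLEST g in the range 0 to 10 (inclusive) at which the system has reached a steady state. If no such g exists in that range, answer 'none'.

Answer: none

Derivation:
Gen 0: 010010110
Gen 1 (rule 89): 001000111
Gen 2 (rule 102): 011001001
Gen 3 (rule 75): 111010010
Gen 4 (rule 89): 101001001
Gen 5 (rule 102): 111011011
Gen 6 (rule 75): 101011011
Gen 7 (rule 89): 000011011
Gen 8 (rule 102): 000101101
Gen 9 (rule 75): 111001100
Gen 10 (rule 89): 101101111
Gen 11 (rule 102): 110110001
Gen 12 (rule 75): 110110110
Gen 13 (rule 89): 110110111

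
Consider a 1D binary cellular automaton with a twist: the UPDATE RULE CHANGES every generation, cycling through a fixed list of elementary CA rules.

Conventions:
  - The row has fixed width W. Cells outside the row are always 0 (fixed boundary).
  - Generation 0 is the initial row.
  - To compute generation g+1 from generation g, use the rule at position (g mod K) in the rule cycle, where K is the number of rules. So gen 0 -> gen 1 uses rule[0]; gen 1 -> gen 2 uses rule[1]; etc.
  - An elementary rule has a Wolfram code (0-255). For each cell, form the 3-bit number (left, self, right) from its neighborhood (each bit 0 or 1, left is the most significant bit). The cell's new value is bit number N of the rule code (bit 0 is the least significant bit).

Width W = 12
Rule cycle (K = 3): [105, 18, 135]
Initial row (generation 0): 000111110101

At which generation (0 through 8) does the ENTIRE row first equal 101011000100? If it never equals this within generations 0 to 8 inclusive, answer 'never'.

Gen 0: 000111110101
Gen 1 (rule 105): 110100011010
Gen 2 (rule 18): 000010100001
Gen 3 (rule 135): 111110101111
Gen 4 (rule 105): 100011011001
Gen 5 (rule 18): 010100000110
Gen 6 (rule 135): 110101111000
Gen 7 (rule 105): 111011001011
Gen 8 (rule 18): 000000110000

Answer: never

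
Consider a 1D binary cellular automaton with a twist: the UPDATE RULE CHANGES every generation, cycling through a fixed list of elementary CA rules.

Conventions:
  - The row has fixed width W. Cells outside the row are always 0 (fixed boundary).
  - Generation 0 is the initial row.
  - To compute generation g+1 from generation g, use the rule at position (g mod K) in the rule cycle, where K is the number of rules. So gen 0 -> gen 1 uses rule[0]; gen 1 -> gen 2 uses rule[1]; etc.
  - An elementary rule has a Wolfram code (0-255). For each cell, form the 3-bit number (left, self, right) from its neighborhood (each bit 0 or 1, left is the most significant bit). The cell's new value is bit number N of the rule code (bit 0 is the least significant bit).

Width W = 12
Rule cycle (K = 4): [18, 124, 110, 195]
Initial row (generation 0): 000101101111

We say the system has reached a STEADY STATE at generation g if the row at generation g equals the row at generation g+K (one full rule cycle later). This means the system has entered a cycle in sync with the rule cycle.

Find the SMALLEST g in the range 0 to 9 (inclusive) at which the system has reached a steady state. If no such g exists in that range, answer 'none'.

Gen 0: 000101101111
Gen 1 (rule 18): 001000000000
Gen 2 (rule 124): 001100000000
Gen 3 (rule 110): 011100000000
Gen 4 (rule 195): 101101111111
Gen 5 (rule 18): 000000000000
Gen 6 (rule 124): 000000000000
Gen 7 (rule 110): 000000000000
Gen 8 (rule 195): 111111111111
Gen 9 (rule 18): 000000000000
Gen 10 (rule 124): 000000000000
Gen 11 (rule 110): 000000000000
Gen 12 (rule 195): 111111111111
Gen 13 (rule 18): 000000000000

Answer: 5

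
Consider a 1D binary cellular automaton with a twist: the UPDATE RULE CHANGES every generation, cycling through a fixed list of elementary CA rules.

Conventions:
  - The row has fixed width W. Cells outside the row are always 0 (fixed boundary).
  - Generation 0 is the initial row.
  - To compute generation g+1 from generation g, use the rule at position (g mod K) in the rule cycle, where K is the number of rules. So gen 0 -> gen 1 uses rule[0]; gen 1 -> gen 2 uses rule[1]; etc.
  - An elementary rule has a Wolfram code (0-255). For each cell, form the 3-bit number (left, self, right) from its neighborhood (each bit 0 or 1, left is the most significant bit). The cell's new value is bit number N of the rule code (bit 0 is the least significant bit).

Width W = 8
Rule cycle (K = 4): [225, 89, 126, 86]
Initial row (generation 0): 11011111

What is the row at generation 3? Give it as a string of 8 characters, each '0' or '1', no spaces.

Answer: 11111111

Derivation:
Gen 0: 11011111
Gen 1 (rule 225): 01101111
Gen 2 (rule 89): 01101001
Gen 3 (rule 126): 11111111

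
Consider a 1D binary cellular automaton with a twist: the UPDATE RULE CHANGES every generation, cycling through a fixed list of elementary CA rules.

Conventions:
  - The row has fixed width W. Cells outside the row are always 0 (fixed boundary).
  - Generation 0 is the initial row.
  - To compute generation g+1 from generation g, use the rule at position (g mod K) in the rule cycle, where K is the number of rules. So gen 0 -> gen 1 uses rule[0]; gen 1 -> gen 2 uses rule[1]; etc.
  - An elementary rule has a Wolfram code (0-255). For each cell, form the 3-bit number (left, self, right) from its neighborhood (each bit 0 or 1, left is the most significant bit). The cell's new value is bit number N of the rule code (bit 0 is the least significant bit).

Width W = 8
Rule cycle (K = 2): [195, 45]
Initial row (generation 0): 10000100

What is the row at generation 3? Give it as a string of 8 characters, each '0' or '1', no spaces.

Gen 0: 10000100
Gen 1 (rule 195): 00111001
Gen 2 (rule 45): 10100001
Gen 3 (rule 195): 00001110

Answer: 00001110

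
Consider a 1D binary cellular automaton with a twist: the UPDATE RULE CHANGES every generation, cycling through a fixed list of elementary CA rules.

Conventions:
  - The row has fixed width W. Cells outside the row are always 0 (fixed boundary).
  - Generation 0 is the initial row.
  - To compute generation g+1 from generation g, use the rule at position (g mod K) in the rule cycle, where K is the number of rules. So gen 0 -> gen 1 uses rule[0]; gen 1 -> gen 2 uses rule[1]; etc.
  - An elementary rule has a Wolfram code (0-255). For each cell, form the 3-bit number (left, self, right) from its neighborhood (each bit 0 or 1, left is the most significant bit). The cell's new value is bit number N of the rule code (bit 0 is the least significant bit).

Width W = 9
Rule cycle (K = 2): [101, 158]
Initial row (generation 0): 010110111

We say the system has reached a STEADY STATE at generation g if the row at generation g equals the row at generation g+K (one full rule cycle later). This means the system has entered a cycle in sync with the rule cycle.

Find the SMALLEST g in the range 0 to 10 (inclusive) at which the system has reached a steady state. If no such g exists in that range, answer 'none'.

Answer: 7

Derivation:
Gen 0: 010110111
Gen 1 (rule 101): 011011001
Gen 2 (rule 158): 110010111
Gen 3 (rule 101): 010011001
Gen 4 (rule 158): 111110111
Gen 5 (rule 101): 000011001
Gen 6 (rule 158): 000110111
Gen 7 (rule 101): 110011001
Gen 8 (rule 158): 101110111
Gen 9 (rule 101): 110011001
Gen 10 (rule 158): 101110111
Gen 11 (rule 101): 110011001
Gen 12 (rule 158): 101110111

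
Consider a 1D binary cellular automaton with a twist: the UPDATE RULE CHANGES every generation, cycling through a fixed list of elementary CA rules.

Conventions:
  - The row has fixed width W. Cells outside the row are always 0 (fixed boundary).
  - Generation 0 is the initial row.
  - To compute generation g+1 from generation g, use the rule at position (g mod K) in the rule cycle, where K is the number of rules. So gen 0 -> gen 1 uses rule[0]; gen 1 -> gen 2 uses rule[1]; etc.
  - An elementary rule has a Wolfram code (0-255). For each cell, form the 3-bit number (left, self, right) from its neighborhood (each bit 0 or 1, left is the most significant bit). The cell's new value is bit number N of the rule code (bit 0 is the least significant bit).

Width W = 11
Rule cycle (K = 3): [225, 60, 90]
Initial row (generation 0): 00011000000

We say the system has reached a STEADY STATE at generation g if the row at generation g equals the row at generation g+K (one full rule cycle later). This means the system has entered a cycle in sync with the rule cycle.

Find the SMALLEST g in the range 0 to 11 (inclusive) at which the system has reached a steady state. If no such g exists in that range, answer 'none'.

Answer: none

Derivation:
Gen 0: 00011000000
Gen 1 (rule 225): 11001011111
Gen 2 (rule 60): 10101110000
Gen 3 (rule 90): 00001011000
Gen 4 (rule 225): 11100101011
Gen 5 (rule 60): 10010111110
Gen 6 (rule 90): 01100100011
Gen 7 (rule 225): 00100001001
Gen 8 (rule 60): 00110001101
Gen 9 (rule 90): 01111011100
Gen 10 (rule 225): 00111101101
Gen 11 (rule 60): 00100011011
Gen 12 (rule 90): 01010111011
Gen 13 (rule 225): 00101011101
Gen 14 (rule 60): 00111110011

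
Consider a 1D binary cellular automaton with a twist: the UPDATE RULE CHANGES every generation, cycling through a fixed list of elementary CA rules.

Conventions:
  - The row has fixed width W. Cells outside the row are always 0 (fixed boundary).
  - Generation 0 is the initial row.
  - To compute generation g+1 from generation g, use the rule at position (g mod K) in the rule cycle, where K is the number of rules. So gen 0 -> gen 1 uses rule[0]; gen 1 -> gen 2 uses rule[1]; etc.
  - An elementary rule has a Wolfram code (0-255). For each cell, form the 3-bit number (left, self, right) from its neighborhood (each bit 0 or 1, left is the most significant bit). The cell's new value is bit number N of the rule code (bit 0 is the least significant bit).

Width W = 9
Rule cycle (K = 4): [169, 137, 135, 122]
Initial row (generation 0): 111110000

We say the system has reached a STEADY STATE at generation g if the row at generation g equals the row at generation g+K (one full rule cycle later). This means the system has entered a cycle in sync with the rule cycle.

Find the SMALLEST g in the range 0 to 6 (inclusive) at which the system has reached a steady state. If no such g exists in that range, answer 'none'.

Gen 0: 111110000
Gen 1 (rule 169): 111100111
Gen 2 (rule 137): 111000110
Gen 3 (rule 135): 010011000
Gen 4 (rule 122): 101111100
Gen 5 (rule 169): 011111001
Gen 6 (rule 137): 011110000
Gen 7 (rule 135): 101100111
Gen 8 (rule 122): 011111101
Gen 9 (rule 169): 011111010
Gen 10 (rule 137): 011110000

Answer: 6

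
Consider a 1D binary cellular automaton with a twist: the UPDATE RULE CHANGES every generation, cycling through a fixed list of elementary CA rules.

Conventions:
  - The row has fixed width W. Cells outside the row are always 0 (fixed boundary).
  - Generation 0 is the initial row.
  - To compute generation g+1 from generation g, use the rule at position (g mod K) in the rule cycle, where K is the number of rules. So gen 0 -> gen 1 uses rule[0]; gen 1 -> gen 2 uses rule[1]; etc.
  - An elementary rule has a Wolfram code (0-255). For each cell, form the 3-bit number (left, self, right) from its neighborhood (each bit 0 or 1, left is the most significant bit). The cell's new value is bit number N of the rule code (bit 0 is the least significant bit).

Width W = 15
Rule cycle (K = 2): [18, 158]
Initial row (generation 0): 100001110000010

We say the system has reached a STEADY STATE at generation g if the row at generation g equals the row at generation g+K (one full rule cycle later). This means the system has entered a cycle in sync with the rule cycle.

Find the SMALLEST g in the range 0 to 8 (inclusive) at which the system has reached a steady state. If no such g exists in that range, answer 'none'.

Answer: 3

Derivation:
Gen 0: 100001110000010
Gen 1 (rule 18): 010010001000101
Gen 2 (rule 158): 111111011101101
Gen 3 (rule 18): 000000000000000
Gen 4 (rule 158): 000000000000000
Gen 5 (rule 18): 000000000000000
Gen 6 (rule 158): 000000000000000
Gen 7 (rule 18): 000000000000000
Gen 8 (rule 158): 000000000000000
Gen 9 (rule 18): 000000000000000
Gen 10 (rule 158): 000000000000000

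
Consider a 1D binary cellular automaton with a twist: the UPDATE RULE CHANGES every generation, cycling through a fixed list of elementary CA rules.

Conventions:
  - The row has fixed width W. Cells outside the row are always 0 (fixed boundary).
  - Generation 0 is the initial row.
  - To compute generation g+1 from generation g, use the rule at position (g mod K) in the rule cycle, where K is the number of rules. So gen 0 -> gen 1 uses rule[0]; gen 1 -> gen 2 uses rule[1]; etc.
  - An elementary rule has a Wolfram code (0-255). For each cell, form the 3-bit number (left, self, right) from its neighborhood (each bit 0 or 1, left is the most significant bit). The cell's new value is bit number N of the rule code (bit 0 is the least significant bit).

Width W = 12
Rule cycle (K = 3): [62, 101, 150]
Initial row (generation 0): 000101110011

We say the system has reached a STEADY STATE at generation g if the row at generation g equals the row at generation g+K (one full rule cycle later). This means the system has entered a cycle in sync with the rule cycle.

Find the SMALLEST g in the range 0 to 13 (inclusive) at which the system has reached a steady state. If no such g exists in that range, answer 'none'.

Gen 0: 000101110011
Gen 1 (rule 62): 001111001110
Gen 2 (rule 101): 100001000010
Gen 3 (rule 150): 110011100111
Gen 4 (rule 62): 101110011100
Gen 5 (rule 101): 110010000101
Gen 6 (rule 150): 001111001101
Gen 7 (rule 62): 011000111011
Gen 8 (rule 101): 001010001101
Gen 9 (rule 150): 011011010001
Gen 10 (rule 62): 110110111011
Gen 11 (rule 101): 011011001101
Gen 12 (rule 150): 100000110001
Gen 13 (rule 62): 110001101011
Gen 14 (rule 101): 010100111101
Gen 15 (rule 150): 110111011001
Gen 16 (rule 62): 101100110111

Answer: none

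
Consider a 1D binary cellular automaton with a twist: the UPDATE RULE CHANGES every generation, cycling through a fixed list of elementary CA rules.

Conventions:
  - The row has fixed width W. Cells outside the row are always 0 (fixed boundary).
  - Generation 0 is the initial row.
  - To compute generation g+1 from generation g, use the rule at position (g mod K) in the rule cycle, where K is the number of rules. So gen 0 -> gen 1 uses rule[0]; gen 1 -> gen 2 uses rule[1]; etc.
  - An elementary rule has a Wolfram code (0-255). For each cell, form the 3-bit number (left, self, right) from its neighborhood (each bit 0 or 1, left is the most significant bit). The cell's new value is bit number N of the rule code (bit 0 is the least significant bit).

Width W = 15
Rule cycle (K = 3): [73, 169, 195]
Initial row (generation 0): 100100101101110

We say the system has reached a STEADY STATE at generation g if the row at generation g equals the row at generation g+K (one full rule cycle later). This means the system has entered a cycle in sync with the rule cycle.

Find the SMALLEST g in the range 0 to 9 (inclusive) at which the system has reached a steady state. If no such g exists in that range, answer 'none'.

Gen 0: 100100101101110
Gen 1 (rule 73): 000000001101010
Gen 2 (rule 169): 111111101010100
Gen 3 (rule 195): 011111100000001
Gen 4 (rule 73): 010000101111100
Gen 5 (rule 169): 000110011111001
Gen 6 (rule 195): 111010101111010
Gen 7 (rule 73): 101000001001000
Gen 8 (rule 169): 010011100000011
Gen 9 (rule 195): 100101101111101
Gen 10 (rule 73): 000001101000100
Gen 11 (rule 169): 111101010010001
Gen 12 (rule 195): 011100000100110

Answer: none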